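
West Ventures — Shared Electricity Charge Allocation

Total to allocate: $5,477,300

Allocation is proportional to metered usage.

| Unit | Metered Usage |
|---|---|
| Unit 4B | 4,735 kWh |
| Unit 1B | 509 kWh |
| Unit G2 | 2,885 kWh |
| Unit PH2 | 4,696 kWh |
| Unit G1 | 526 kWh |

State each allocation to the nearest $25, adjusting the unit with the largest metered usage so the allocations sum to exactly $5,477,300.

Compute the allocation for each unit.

Unit 4B: $1,942,550; Unit 1B: $208,825; Unit G2: $1,183,575; Unit PH2: $1,926,550; Unit G1: $215,800

Sum of metered usage: 4,735 + 509 + 2,885 + 4,696 + 526 = 13,351.
Pro-rata amounts: Unit 4B 1,942,552.28; Unit 1B 208,819.24; Unit G2 1,183,582.54; Unit PH2 1,926,552.38; Unit G1 215,793.56.
At nearest $25: Unit 4B $1,942,550; Unit 1B $208,825; Unit G2 $1,183,575; Unit PH2 $1,926,550; Unit G1 $215,800. Sum = $5,477,300.
Rounded total matches; no reconciliation needed.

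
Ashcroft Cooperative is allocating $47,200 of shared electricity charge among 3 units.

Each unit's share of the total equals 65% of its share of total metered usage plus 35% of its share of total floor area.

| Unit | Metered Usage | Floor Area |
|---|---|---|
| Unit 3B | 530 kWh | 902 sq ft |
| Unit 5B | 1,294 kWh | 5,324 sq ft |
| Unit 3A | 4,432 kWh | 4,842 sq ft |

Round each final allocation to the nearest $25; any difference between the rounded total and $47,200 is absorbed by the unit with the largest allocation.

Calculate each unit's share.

Unit 3B: $3,950 | Unit 5B: $14,300 | Unit 3A: $28,950

Totals — metered usage 6,256, floor area 11,068.
Blended shares (65% metered usage + 35% floor area): Unit 3B 0.0836; Unit 5B 0.3028; Unit 3A 0.6136.
Raw shares: Unit 3B 3,945.49; Unit 5B 14,292.45; Unit 3A 28,962.06.
Rounded to nearest $25: Unit 3B $3,950; Unit 5B $14,300; Unit 3A $28,950. Sum = $47,200.
Sum already equals the total — no adjustment.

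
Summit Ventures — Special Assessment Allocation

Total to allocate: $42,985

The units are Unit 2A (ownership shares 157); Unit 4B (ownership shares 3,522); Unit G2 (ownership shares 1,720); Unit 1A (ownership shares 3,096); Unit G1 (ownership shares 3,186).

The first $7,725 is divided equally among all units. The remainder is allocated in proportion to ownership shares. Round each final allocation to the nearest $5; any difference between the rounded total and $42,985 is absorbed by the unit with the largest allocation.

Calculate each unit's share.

Equal tier: $7,725 ÷ 5 = $1,545 apiece.
Remainder $35,260 by ownership shares (total 11,681): Unit 2A 473.92 → $475; Unit 4B 10,631.43 → $10,630; Unit G2 5,191.95 → $5,190; Unit 1A 9,345.51 → $9,345; Unit G1 9,617.19 → $9,615.
Rounding difference +$5 on remainder applied to Unit 4B.
Totals: Unit 2A $1,545 + $475 = $2,020; Unit 4B $1,545 + $10,635 = $12,180; Unit G2 $1,545 + $5,190 = $6,735; Unit 1A $1,545 + $9,345 = $10,890; Unit G1 $1,545 + $9,615 = $11,160.

Unit 2A: $2,020; Unit 4B: $12,180; Unit G2: $6,735; Unit 1A: $10,890; Unit G1: $11,160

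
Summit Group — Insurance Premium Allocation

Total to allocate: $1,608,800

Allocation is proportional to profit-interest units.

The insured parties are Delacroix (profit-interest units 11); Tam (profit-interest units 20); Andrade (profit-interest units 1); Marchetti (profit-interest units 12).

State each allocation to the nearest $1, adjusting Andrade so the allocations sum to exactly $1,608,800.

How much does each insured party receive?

Sum of profit-interest units: 44.
Pro-rata amounts: Delacroix 11/44 × $1,608,800 = 402,200.00; Tam 20/44 × $1,608,800 = 731,272.73; Andrade 1/44 × $1,608,800 = 36,563.64; Marchetti 12/44 × $1,608,800 = 438,763.64.
After rounding ($1): Delacroix $402,200; Tam $731,273; Andrade $36,564; Marchetti $438,764. Sum = $1,608,801.
Difference $1,608,800 − $1,608,801 = −$1 applied to Andrade: Andrade becomes $36,563.

Delacroix: $402,200 | Tam: $731,273 | Andrade: $36,563 | Marchetti: $438,764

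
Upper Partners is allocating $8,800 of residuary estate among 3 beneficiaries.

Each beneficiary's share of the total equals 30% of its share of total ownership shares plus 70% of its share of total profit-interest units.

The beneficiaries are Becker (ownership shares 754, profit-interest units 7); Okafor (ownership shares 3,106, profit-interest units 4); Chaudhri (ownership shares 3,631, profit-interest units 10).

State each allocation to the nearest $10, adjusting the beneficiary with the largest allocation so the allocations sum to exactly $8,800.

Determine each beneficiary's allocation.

Becker: $2,320; Okafor: $2,270; Chaudhri: $4,210

Totals — ownership shares 7,491, profit-interest units 21.
Combined weights (30% ownership shares + 70% profit-interest units): Becker 0.2635; Okafor 0.2577; Chaudhri 0.4787.
Unrounded shares: Becker 2,319.06; Okafor 2,267.96; Chaudhri 4,212.98.
Rounded to nearest $10: Becker $2,320; Okafor $2,270; Chaudhri $4,210. Sum = $8,800.
Sum already equals the total — no adjustment.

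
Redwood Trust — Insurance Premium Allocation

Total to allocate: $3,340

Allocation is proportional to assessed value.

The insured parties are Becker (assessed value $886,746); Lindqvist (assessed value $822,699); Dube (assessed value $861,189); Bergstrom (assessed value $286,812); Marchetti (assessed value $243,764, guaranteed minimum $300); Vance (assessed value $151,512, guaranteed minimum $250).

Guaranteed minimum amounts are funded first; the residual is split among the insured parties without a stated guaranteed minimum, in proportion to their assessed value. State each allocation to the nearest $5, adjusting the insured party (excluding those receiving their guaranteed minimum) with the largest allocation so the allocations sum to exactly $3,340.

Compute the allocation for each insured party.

Becker: $865 · Lindqvist: $805 · Dube: $840 · Bergstrom: $280 · Marchetti: $300 · Vance: $250

Minimums first: Marchetti $300; Vance $250. Remaining pool $2,790.
Remaining pool split over remaining assessed value 2,857,446: Becker 865.82 → $865; Lindqvist 803.28 → $805; Dube 840.86 → $840; Bergstrom 280.04 → $280.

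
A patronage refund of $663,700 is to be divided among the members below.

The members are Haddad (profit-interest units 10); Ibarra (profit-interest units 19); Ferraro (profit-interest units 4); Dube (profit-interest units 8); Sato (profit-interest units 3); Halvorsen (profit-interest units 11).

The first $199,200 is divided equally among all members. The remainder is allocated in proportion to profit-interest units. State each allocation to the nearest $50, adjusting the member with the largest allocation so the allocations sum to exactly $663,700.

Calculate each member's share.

First tranche $199,200 split equally: $33,200 each.
Remainder $464,500 by profit-interest units (total 55): Haddad 84,454.55 → $84,450; Ibarra 160,463.64 → $160,450; Ferraro 33,781.82 → $33,800; Dube 67,563.64 → $67,550; Sato 25,336.36 → $25,350; Halvorsen 92,900.00 → $92,900.
Totals: Haddad $33,200 + $84,450 = $117,650; Ibarra $33,200 + $160,450 = $193,650; Ferraro $33,200 + $33,800 = $67,000; Dube $33,200 + $67,550 = $100,750; Sato $33,200 + $25,350 = $58,550; Halvorsen $33,200 + $92,900 = $126,100.

Haddad: $117,650 | Ibarra: $193,650 | Ferraro: $67,000 | Dube: $100,750 | Sato: $58,550 | Halvorsen: $126,100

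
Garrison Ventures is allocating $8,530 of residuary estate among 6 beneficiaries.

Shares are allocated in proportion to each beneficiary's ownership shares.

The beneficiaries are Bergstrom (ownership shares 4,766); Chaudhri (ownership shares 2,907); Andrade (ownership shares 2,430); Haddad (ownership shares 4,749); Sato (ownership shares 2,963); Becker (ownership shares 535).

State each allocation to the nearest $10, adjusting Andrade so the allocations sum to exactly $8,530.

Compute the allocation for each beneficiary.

Bergstrom: $2,220 | Chaudhri: $1,350 | Andrade: $1,120 | Haddad: $2,210 | Sato: $1,380 | Becker: $250

Ownership shares total: 18,350.
Pro-rata amounts: Bergstrom 4,766/18,350 × $8,530 = 2,215.48; Chaudhri 2,907/18,350 × $8,530 = 1,351.32; Andrade 2,430/18,350 × $8,530 = 1,129.59; Haddad 4,749/18,350 × $8,530 = 2,207.57; Sato 2,963/18,350 × $8,530 = 1,377.35; Becker 535/18,350 × $8,530 = 248.69.
Rounded to nearest $10: Bergstrom $2,220; Chaudhri $1,350; Andrade $1,130; Haddad $2,210; Sato $1,380; Becker $250. Sum = $8,540.
Difference $8,530 − $8,540 = −$10 applied to Andrade: Andrade becomes $1,120.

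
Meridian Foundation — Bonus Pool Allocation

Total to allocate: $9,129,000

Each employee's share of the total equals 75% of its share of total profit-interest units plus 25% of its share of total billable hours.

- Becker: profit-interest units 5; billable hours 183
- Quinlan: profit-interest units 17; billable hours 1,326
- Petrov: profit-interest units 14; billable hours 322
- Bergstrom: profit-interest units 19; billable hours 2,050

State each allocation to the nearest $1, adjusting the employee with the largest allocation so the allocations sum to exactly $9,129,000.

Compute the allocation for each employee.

Becker: $730,046 · Quinlan: $2,896,032 · Petrov: $1,932,164 · Bergstrom: $3,570,758

Totals — profit-interest units 55, billable hours 3,881.
Composite weights (75% profit-interest units + 25% billable hours): Becker 0.0800; Quinlan 0.3172; Petrov 0.2117; Bergstrom 0.3911.
Unrounded shares: Becker 730,046.29; Quinlan 2,896,032.03; Petrov 1,932,163.51; Bergstrom 3,570,758.17.
At nearest $1: Becker $730,046; Quinlan $2,896,032; Petrov $1,932,164; Bergstrom $3,570,758. Sum = $9,129,000.
Rounded total matches; no reconciliation needed.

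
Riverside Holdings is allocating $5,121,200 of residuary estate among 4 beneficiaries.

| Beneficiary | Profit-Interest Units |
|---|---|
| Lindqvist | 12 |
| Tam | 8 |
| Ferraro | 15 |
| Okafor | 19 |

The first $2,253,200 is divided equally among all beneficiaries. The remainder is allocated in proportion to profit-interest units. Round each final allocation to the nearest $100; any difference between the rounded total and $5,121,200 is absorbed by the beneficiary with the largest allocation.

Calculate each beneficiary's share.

Equal tier: $2,253,200 ÷ 4 = $563,300 apiece.
Remainder $2,868,000 by profit-interest units (total 54): Lindqvist 637,333.33 → $637,300; Tam 424,888.89 → $424,900; Ferraro 796,666.67 → $796,700; Okafor 1,009,111.11 → $1,009,100.
Totals: Lindqvist $563,300 + $637,300 = $1,200,600; Tam $563,300 + $424,900 = $988,200; Ferraro $563,300 + $796,700 = $1,360,000; Okafor $563,300 + $1,009,100 = $1,572,400.

Lindqvist: $1,200,600; Tam: $988,200; Ferraro: $1,360,000; Okafor: $1,572,400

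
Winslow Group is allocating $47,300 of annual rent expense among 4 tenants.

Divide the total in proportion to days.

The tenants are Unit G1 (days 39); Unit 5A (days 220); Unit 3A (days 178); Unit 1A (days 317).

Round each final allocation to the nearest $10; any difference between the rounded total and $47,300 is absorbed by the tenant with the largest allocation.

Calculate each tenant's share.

Days total: 754.
Raw shares: Unit G1 39/754 × $47,300 = 2,446.55; Unit 5A 220/754 × $47,300 = 13,801.06; Unit 3A 178/754 × $47,300 = 11,166.31; Unit 1A 317/754 × $47,300 = 19,886.07.
After rounding ($10): Unit G1 $2,450; Unit 5A $13,800; Unit 3A $11,170; Unit 1A $19,890. Sum = $47,310.
Difference $47,300 − $47,310 = −$10 applied to largest allocation (Unit 1A): Unit 1A becomes $19,880.

Unit G1: $2,450; Unit 5A: $13,800; Unit 3A: $11,170; Unit 1A: $19,880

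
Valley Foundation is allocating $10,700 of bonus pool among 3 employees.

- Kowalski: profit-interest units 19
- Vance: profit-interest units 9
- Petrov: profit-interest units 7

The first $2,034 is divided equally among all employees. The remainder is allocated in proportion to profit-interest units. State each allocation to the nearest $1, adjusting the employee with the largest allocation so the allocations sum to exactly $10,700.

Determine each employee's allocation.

Kowalski: $5,383; Vance: $2,906; Petrov: $2,411

$2,034 shared equally gives $678 per employee.
Remainder $8,666 by profit-interest units (total 35): Kowalski 4,704.40 → $4,704; Vance 2,228.40 → $2,228; Petrov 1,733.20 → $1,733.
Rounding difference +$1 on remainder applied to Kowalski.
Totals: Kowalski $678 + $4,705 = $5,383; Vance $678 + $2,228 = $2,906; Petrov $678 + $1,733 = $2,411.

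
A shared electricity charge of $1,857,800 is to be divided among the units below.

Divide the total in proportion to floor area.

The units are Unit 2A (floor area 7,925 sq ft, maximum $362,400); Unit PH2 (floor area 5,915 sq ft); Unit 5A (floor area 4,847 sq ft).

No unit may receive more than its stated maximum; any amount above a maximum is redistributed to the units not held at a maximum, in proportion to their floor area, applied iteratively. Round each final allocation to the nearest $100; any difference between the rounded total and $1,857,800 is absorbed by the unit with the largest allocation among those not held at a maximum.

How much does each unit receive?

Combined floor area = 18,687.
Unconstrained shares: Unit 2A 787,877.40; Unit PH2 588,049.82; Unit 5A 481,872.78.
Held at cap: Unit 2A ($362,400); balance $1,495,400 reallocated over remaining floor area 10,762.
Shares after redistribution: Unit PH2 821,900.30 → $821,900; Unit 5A 673,499.70 → $673,500.

Unit 2A: $362,400 · Unit PH2: $821,900 · Unit 5A: $673,500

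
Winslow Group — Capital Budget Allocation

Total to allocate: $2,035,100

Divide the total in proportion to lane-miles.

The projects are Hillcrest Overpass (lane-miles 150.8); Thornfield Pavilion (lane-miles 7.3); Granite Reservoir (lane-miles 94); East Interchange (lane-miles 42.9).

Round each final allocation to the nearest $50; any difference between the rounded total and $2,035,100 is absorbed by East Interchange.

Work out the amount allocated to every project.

Sum of lane-miles: 295.
Proportional shares: Hillcrest Overpass 150.8/295 × $2,035,100 = 1,040,315.53; Thornfield Pavilion 7.3/295 × $2,035,100 = 50,360.10; Granite Reservoir 94/295 × $2,035,100 = 648,472.54; East Interchange 42.9/295 × $2,035,100 = 295,951.83.
Rounded to nearest $50: Hillcrest Overpass $1,040,300; Thornfield Pavilion $50,350; Granite Reservoir $648,450; East Interchange $295,950. Sum = $2,035,050.
Difference $2,035,100 − $2,035,050 = +$50 applied to East Interchange: East Interchange becomes $296,000.

Hillcrest Overpass: $1,040,300 | Thornfield Pavilion: $50,350 | Granite Reservoir: $648,450 | East Interchange: $296,000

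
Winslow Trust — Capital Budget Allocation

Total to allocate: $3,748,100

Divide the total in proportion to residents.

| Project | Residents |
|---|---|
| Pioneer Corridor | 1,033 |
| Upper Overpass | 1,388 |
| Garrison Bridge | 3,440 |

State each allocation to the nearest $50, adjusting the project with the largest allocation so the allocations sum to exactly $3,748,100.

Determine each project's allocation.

Combined residents = 5,861.
Unrounded shares: Pioneer Corridor 1,033/5,861 × $3,748,100 = 660,601.83; Upper Overpass 1,388/5,861 × $3,748,100 = 887,623.75; Garrison Bridge 3,440/5,861 × $3,748,100 = 2,199,874.42.
Rounded to nearest $50: Pioneer Corridor $660,600; Upper Overpass $887,600; Garrison Bridge $2,199,850. Sum = $3,748,050.
Difference $3,748,100 − $3,748,050 = +$50 applied to largest allocation (Garrison Bridge): Garrison Bridge becomes $2,199,900.

Pioneer Corridor: $660,600; Upper Overpass: $887,600; Garrison Bridge: $2,199,900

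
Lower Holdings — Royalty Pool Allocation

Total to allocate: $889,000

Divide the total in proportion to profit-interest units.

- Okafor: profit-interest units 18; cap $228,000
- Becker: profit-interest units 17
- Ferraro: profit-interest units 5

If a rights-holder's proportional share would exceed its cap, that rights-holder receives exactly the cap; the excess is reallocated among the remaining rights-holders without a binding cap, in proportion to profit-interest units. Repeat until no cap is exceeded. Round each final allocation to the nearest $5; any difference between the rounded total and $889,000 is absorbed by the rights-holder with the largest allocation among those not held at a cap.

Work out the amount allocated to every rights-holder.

Profit-interest units total: 40.
Pro-rata shares before constraints: Okafor 400,050.00; Becker 377,825.00; Ferraro 111,125.00.
Held at cap: Okafor ($228,000); residual $661,000 reallocated over remaining profit-interest units 22.
Remaining shares: Becker 510,772.73 → $510,775; Ferraro 150,227.27 → $150,225.

Okafor: $228,000 | Becker: $510,775 | Ferraro: $150,225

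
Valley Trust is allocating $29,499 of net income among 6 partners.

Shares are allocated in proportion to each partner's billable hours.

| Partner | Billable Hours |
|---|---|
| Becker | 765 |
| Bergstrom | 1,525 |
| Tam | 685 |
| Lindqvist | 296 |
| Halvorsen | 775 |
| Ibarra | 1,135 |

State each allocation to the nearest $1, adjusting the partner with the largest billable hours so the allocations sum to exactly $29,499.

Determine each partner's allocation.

Becker: $4,356; Bergstrom: $8,683; Tam: $3,900; Lindqvist: $1,685; Halvorsen: $4,413; Ibarra: $6,462

Combined billable hours = 765 + 1,525 + 685 + 296 + 775 + 1,135 = 5,181.
Raw shares: Becker 4,355.67; Bergstrom 8,682.87; Tam 3,900.18; Lindqvist 1,685.33; Halvorsen 4,412.61; Ibarra 6,462.34.
Rounded to nearest $1: Becker $4,356; Bergstrom $8,683; Tam $3,900; Lindqvist $1,685; Halvorsen $4,413; Ibarra $6,462. Sum = $29,499.
Rounded total matches; no reconciliation needed.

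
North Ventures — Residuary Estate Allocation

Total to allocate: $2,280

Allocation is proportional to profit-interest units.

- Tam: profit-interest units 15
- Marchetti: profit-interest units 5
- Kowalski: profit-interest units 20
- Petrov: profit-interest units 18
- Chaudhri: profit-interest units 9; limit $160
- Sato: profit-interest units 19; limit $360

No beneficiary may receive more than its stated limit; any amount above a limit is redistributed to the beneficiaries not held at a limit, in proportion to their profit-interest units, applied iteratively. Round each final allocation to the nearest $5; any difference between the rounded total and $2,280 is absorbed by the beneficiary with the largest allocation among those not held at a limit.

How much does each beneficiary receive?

Combined profit-interest units = 86.
Unconstrained shares: Tam 397.67; Marchetti 132.56; Kowalski 530.23; Petrov 477.21; Chaudhri 238.60; Sato 503.72.
Cap binds for Chaudhri ($160), Sato ($360); residual $1,760 reallocated over remaining profit-interest units 58.
Remaining shares: Tam 455.17 → $455; Marchetti 151.72 → $150; Kowalski 606.90 → $605; Petrov 546.21 → $545.
Rounding difference +$5 applied to Kowalski → $610.

Tam: $455 · Marchetti: $150 · Kowalski: $610 · Petrov: $545 · Chaudhri: $160 · Sato: $360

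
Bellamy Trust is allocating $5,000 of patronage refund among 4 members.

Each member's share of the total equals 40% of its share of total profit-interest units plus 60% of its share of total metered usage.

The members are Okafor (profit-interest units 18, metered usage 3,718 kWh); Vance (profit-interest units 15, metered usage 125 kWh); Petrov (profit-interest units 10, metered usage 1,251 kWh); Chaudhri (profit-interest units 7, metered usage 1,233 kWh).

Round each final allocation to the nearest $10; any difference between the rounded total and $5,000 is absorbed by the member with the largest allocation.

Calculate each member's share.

Profit-interest units total 50; metered usage total 6,327.
Composite weights (40% profit-interest units + 60% metered usage): Okafor 0.4966; Vance 0.1319; Petrov 0.1986; Chaudhri 0.1729.
Pro-rata amounts: Okafor 2,482.92; Vance 659.27; Petrov 993.17; Chaudhri 864.64.
After rounding ($10): Okafor $2,480; Vance $660; Petrov $990; Chaudhri $860. Sum = $4,990.
Difference $5,000 − $4,990 = +$10 applied to largest allocation (Okafor): Okafor becomes $2,490.

Okafor: $2,490 · Vance: $660 · Petrov: $990 · Chaudhri: $860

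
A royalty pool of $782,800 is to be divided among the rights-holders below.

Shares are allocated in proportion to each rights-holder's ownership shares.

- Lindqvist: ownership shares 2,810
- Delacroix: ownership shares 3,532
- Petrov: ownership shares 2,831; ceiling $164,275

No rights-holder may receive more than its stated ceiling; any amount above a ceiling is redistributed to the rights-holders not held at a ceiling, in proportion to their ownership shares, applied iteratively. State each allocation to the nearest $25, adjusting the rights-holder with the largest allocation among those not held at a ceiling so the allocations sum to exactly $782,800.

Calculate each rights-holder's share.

Lindqvist: $274,050 | Delacroix: $344,475 | Petrov: $164,275

Total ownership shares = 9,173.
Proportional shares (ignoring caps): Lindqvist 239,798.10; Delacroix 301,411.71; Petrov 241,590.19.
Held at cap: Petrov ($164,275); remaining pool $618,525 reallocated over remaining ownership shares 6,342.
Remaining shares: Lindqvist 274,054.75 → $274,050; Delacroix 344,470.25 → $344,475.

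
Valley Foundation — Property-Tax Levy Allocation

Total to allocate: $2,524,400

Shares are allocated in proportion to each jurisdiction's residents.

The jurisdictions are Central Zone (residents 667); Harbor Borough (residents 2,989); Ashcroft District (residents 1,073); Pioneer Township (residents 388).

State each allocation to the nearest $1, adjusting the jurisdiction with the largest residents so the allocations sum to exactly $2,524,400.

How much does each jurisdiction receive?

Central Zone: $329,055 | Harbor Borough: $1,474,582 | Ashcroft District: $529,349 | Pioneer Township: $191,414

Total residents = 5,117.
Pro-rata amounts: Central Zone 667/5,117 × $2,524,400 = 329,055.07; Harbor Borough 2,989/5,117 × $2,524,400 = 1,474,581.12; Ashcroft District 1,073/5,117 × $2,524,400 = 529,349.46; Pioneer Township 388/5,117 × $2,524,400 = 191,414.34.
Rounded to nearest $1: Central Zone $329,055; Harbor Borough $1,474,581; Ashcroft District $529,349; Pioneer Township $191,414. Sum = $2,524,399.
Difference $2,524,400 − $2,524,399 = +$1 applied to largest residents (Harbor Borough): Harbor Borough becomes $1,474,582.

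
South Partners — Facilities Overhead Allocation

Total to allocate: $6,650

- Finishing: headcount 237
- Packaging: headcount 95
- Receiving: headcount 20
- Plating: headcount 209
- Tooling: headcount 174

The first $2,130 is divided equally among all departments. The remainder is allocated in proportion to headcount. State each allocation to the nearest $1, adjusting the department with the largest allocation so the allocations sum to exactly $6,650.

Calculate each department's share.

Finishing: $1,884 · Packaging: $1,010 · Receiving: $549 · Plating: $1,711 · Tooling: $1,496

First tranche $2,130 split equally: $426 each.
Remainder $4,520 by headcount (total 735): Finishing 1,457.47 → $1,457; Packaging 584.22 → $584; Receiving 122.99 → $123; Plating 1,285.28 → $1,285; Tooling 1,070.04 → $1,070.
Rounding difference +$1 on remainder applied to Finishing.
Totals: Finishing $426 + $1,458 = $1,884; Packaging $426 + $584 = $1,010; Receiving $426 + $123 = $549; Plating $426 + $1,285 = $1,711; Tooling $426 + $1,070 = $1,496.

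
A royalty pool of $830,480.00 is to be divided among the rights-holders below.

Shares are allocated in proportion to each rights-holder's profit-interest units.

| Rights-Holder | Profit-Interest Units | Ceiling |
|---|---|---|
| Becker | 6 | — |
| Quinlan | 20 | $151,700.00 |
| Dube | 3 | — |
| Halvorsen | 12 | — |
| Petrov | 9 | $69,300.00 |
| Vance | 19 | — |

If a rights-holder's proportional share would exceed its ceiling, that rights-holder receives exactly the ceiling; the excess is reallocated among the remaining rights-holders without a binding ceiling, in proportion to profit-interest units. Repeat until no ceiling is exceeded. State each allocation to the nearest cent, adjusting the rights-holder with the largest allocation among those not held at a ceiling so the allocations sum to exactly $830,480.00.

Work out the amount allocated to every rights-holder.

Becker: $91,422.00; Quinlan: $151,700.00; Dube: $45,711.00; Halvorsen: $182,844.00; Petrov: $69,300.00; Vance: $289,503.00

Sum of profit-interest units: 69.
Proportional shares (ignoring caps): Becker 72,215.6522; Quinlan 240,718.8406; Dube 36,107.8261; Halvorsen 144,431.3043; Petrov 108,323.4783; Vance 228,682.8986.
Capped: Quinlan ($151,700.00), Petrov ($69,300.00); remaining pool $609,480.00 reallocated over remaining profit-interest units 40.
Shares after redistribution: Becker 91,422.0000 → $91,422.00; Dube 45,711.0000 → $45,711.00; Halvorsen 182,844.0000 → $182,844.00; Vance 289,503.0000 → $289,503.00.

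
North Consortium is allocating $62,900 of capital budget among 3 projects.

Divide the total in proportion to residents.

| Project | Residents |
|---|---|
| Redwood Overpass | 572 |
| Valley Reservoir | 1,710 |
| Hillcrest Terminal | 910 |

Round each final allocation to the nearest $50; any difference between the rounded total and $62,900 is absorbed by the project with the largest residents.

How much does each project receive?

Redwood Overpass: $11,250 · Valley Reservoir: $33,700 · Hillcrest Terminal: $17,950

Combined residents = 572 + 1,710 + 910 = 3,192.
Pro-rata amounts: Redwood Overpass 11,271.55; Valley Reservoir 33,696.43; Hillcrest Terminal 17,932.02.
Rounded to nearest $50: Redwood Overpass $11,250; Valley Reservoir $33,700; Hillcrest Terminal $17,950. Sum = $62,900.
Rounded total matches; no reconciliation needed.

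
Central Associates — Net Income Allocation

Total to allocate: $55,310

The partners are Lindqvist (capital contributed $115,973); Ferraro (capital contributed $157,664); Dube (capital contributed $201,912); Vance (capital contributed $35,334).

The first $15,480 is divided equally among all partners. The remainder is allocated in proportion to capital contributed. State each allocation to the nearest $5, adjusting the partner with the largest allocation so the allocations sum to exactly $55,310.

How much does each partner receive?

Equal tier: $15,480 ÷ 4 = $3,870 apiece.
Remainder $39,830 by capital contributed (total 510,883): Lindqvist 9,041.61 → $9,040; Ferraro 12,291.97 → $12,290; Dube 15,741.68 → $15,740; Vance 2,754.75 → $2,755.
Rounding difference +$5 on remainder applied to Dube.
Totals: Lindqvist $3,870 + $9,040 = $12,910; Ferraro $3,870 + $12,290 = $16,160; Dube $3,870 + $15,745 = $19,615; Vance $3,870 + $2,755 = $6,625.

Lindqvist: $12,910; Ferraro: $16,160; Dube: $19,615; Vance: $6,625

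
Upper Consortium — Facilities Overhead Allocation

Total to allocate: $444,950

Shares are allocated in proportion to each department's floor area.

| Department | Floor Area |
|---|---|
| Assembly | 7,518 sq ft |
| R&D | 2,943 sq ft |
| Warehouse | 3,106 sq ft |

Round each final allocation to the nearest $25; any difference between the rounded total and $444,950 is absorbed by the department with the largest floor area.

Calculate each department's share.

Assembly: $246,550 · R&D: $96,525 · Warehouse: $101,875

Sum of floor area: 7,518 + 2,943 + 3,106 = 13,567.
Unrounded shares: Assembly 246,564.02; R&D 96,520.07; Warehouse 101,865.90.
Rounded to nearest $25: Assembly $246,575; R&D $96,525; Warehouse $101,875. Sum = $444,975.
Difference $444,950 − $444,975 = −$25 applied to largest floor area (Assembly): Assembly becomes $246,550.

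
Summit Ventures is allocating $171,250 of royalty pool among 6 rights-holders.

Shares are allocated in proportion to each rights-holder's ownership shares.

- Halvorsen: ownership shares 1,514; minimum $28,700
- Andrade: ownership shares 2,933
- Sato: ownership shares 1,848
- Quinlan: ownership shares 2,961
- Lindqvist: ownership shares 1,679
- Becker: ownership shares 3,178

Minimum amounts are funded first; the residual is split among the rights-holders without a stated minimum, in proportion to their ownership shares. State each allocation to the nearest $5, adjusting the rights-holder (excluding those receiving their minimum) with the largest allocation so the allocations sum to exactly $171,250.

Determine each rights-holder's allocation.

Halvorsen: $28,700 · Andrade: $33,185 · Sato: $20,910 · Quinlan: $33,500 · Lindqvist: $18,995 · Becker: $35,960

Fund the minimums — Halvorsen $28,700. Residual $142,550.
Residual split over remaining ownership shares 12,599: Andrade 33,185.11 → $33,185; Sato 20,908.99 → $20,910; Quinlan 33,501.91 → $33,500; Lindqvist 18,996.86 → $18,995; Becker 35,957.13 → $35,955.
Rounding difference +$5 applied to Becker → $35,960.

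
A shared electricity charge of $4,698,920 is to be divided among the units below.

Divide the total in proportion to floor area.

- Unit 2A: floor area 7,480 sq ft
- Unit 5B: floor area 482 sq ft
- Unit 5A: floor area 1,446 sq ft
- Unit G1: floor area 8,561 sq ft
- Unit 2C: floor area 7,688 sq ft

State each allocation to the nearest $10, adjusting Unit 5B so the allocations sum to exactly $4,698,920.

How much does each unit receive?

Unit 2A: $1,369,920 · Unit 5B: $88,270 · Unit 5A: $264,830 · Unit G1: $1,567,890 · Unit 2C: $1,408,010

Sum of floor area: 25,657.
Proportional shares: Unit 2A 7,480/25,657 × $4,698,920 = 1,369,915.49; Unit 5B 482/25,657 × $4,698,920 = 88,275.30; Unit 5A 1,446/25,657 × $4,698,920 = 264,825.91; Unit G1 8,561/25,657 × $4,698,920 = 1,567,893.91; Unit 2C 7,688/25,657 × $4,698,920 = 1,408,009.39.
Rounded to nearest $10: Unit 2A $1,369,920; Unit 5B $88,280; Unit 5A $264,830; Unit G1 $1,567,890; Unit 2C $1,408,010. Sum = $4,698,930.
Difference $4,698,920 − $4,698,930 = −$10 applied to Unit 5B: Unit 5B becomes $88,270.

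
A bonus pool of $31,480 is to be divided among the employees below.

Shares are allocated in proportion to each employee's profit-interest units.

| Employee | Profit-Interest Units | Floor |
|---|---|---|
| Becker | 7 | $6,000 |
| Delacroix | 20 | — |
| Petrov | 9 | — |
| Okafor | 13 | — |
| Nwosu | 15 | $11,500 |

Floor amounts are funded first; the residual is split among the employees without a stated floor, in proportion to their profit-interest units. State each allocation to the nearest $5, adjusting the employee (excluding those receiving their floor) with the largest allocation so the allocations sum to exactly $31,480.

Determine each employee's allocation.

Fund the minimums — Becker $6,000; Nwosu $11,500. Residual $13,980.
Residual split over remaining profit-interest units 42: Delacroix 6,657.14 → $6,655; Petrov 2,995.71 → $2,995; Okafor 4,327.14 → $4,325.
Rounding difference +$5 applied to Delacroix → $6,660.

Becker: $6,000 | Delacroix: $6,660 | Petrov: $2,995 | Okafor: $4,325 | Nwosu: $11,500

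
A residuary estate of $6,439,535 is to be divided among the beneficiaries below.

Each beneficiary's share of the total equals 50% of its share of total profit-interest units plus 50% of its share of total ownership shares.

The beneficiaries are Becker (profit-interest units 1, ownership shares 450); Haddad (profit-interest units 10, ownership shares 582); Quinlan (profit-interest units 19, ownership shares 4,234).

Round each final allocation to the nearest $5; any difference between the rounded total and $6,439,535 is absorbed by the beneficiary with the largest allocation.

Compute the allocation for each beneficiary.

Becker: $382,465; Haddad: $1,429,105; Quinlan: $4,627,965

Totals — profit-interest units 30, ownership shares 5,266.
Composite weights (50% profit-interest units + 50% ownership shares): Becker 0.0594; Haddad 0.2219; Quinlan 0.7187.
Proportional shares: Becker 382,467.13; Haddad 1,429,105.56; Quinlan 4,627,962.31.
Rounded to nearest $5: Becker $382,465; Haddad $1,429,105; Quinlan $4,627,960. Sum = $6,439,530.
Difference $6,439,535 − $6,439,530 = +$5 applied to largest allocation (Quinlan): Quinlan becomes $4,627,965.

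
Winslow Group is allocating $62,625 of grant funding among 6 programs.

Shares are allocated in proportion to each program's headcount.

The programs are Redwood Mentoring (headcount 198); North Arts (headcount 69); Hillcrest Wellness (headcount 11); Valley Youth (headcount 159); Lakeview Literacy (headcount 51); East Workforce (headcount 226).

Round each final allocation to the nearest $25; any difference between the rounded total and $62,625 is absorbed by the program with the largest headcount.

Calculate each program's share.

Redwood Mentoring: $17,375; North Arts: $6,050; Hillcrest Wellness: $975; Valley Youth: $13,950; Lakeview Literacy: $4,475; East Workforce: $19,800

Total headcount = 714.
Unrounded shares: Redwood Mentoring 198/714 × $62,625 = 17,366.60; North Arts 69/714 × $62,625 = 6,052.00; Hillcrest Wellness 11/714 × $62,625 = 964.81; Valley Youth 159/714 × $62,625 = 13,945.90; Lakeview Literacy 51/714 × $62,625 = 4,473.21; East Workforce 226/714 × $62,625 = 19,822.48.
After rounding ($25): Redwood Mentoring $17,375; North Arts $6,050; Hillcrest Wellness $975; Valley Youth $13,950; Lakeview Literacy $4,475; East Workforce $19,825. Sum = $62,650.
Difference $62,625 − $62,650 = −$25 applied to largest headcount (East Workforce): East Workforce becomes $19,800.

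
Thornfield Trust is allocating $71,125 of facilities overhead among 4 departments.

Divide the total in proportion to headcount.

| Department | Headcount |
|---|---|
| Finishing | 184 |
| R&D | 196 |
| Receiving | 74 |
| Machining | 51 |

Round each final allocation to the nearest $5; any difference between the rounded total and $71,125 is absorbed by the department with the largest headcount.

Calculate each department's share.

Finishing: $25,915 | R&D: $27,605 | Receiving: $10,420 | Machining: $7,185

Headcount total: 184 + 196 + 74 + 51 = 505.
Raw shares: Finishing 25,914.85; R&D 27,604.95; Receiving 10,422.28; Machining 7,182.92.
Rounded to nearest $5: Finishing $25,915; R&D $27,605; Receiving $10,420; Machining $7,185. Sum = $71,125.
Rounded total matches; no reconciliation needed.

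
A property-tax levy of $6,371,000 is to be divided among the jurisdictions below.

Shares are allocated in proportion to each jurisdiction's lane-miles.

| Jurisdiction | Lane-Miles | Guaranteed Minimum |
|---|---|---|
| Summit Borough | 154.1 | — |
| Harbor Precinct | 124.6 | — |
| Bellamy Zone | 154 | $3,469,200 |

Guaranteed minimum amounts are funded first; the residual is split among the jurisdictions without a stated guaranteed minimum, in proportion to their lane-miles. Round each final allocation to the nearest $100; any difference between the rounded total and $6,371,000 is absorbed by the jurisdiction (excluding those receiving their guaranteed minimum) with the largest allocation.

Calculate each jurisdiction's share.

Guaranteed amounts: Bellamy Zone $3,469,200. Balance $2,901,800.
Balance split over remaining lane-miles 278.7: Summit Borough 1,604,475.71 → $1,604,500; Harbor Precinct 1,297,324.29 → $1,297,300.

Summit Borough: $1,604,500 | Harbor Precinct: $1,297,300 | Bellamy Zone: $3,469,200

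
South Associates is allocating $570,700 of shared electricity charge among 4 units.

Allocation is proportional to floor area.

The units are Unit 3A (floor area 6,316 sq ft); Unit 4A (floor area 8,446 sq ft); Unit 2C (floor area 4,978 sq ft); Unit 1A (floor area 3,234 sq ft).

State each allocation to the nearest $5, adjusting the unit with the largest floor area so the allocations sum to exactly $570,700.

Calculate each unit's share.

Unit 3A: $156,895; Unit 4A: $209,810; Unit 2C: $123,660; Unit 1A: $80,335

Sum of floor area: 6,316 + 8,446 + 4,978 + 3,234 = 22,974.
Unrounded shares: Unit 3A 156,896.54; Unit 4A 209,808.14; Unit 2C 123,659.12; Unit 1A 80,336.20.
After rounding ($5): Unit 3A $156,895; Unit 4A $209,810; Unit 2C $123,660; Unit 1A $80,335. Sum = $570,700.
No rounding difference to absorb.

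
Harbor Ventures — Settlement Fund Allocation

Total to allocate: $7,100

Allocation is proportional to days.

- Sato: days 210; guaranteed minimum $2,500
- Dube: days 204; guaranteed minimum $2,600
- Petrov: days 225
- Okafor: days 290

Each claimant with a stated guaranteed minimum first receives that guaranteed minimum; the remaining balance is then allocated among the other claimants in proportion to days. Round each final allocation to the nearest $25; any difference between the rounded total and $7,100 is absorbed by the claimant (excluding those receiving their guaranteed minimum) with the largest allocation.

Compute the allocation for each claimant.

Guaranteed amounts: Sato $2,500; Dube $2,600. Remaining pool $2,000.
Remaining pool split over remaining days 515: Petrov 873.79 → $875; Okafor 1,126.21 → $1,125.

Sato: $2,500 | Dube: $2,600 | Petrov: $875 | Okafor: $1,125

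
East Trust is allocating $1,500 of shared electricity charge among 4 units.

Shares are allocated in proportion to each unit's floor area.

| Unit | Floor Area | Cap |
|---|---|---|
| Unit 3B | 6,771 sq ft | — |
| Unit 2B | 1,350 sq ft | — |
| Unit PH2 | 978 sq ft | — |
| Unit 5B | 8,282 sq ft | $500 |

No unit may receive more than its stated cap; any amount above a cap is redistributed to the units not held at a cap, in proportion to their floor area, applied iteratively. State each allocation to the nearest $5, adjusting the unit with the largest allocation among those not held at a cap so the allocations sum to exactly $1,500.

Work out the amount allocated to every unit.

Floor area total: 17,381.
Proportional shares (ignoring caps): Unit 3B 584.34; Unit 2B 116.51; Unit PH2 84.40; Unit 5B 714.75.
Capped: Unit 5B ($500); residual $1,000 reallocated over remaining floor area 9,099.
Remaining shares: Unit 3B 744.15 → $745; Unit 2B 148.37 → $150; Unit PH2 107.48 → $105.

Unit 3B: $745; Unit 2B: $150; Unit PH2: $105; Unit 5B: $500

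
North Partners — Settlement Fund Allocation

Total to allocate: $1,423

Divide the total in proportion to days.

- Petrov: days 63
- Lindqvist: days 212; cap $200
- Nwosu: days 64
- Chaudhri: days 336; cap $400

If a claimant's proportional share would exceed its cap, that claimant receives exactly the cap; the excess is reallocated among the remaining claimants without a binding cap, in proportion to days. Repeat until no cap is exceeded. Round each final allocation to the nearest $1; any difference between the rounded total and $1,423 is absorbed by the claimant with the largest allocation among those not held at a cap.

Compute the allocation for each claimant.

Days total: 675.
Unconstrained shares: Petrov 132.81; Lindqvist 446.93; Nwosu 134.92; Chaudhri 708.34.
Held at cap: Lindqvist ($200), Chaudhri ($400); remaining pool $823 reallocated over remaining days 127.
Remaining shares: Petrov 408.26 → $408; Nwosu 414.74 → $415.

Petrov: $408 | Lindqvist: $200 | Nwosu: $415 | Chaudhri: $400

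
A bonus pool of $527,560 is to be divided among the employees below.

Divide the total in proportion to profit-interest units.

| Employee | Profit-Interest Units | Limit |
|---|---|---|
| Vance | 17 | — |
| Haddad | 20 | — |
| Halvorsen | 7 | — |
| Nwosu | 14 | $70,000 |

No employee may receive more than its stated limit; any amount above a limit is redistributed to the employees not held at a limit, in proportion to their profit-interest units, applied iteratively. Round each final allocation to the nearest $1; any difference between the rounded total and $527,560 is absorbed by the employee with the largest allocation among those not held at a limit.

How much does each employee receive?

Total profit-interest units = 58.
Proportional shares (ignoring caps): Vance 154,629.66; Haddad 181,917.24; Halvorsen 63,671.03; Nwosu 127,342.07.
Held at cap: Nwosu ($70,000); balance $457,560 reallocated over remaining profit-interest units 44.
Redistributed shares: Vance 176,784.55 → $176,785; Haddad 207,981.82 → $207,982; Halvorsen 72,793.64 → $72,794.
Rounding difference −$1 applied to Haddad → $207,981.

Vance: $176,785; Haddad: $207,981; Halvorsen: $72,794; Nwosu: $70,000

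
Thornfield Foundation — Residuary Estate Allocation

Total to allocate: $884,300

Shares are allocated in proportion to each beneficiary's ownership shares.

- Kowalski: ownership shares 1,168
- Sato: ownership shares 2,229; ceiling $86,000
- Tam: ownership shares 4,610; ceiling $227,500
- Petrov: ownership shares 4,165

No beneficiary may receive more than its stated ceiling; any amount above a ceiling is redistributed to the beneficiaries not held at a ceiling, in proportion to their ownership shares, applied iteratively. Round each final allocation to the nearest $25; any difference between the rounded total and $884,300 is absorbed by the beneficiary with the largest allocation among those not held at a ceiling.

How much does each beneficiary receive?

Combined ownership shares = 12,172.
Unconstrained shares: Kowalski 84,855.60; Sato 161,937.62; Tam 334,918.09; Petrov 302,588.69.
Held at cap: Sato ($86,000), Tam ($227,500); remaining pool $570,800 reallocated over remaining ownership shares 5,333.
Remaining shares: Kowalski 125,013.01 → $125,025; Petrov 445,786.99 → $445,775.

Kowalski: $125,025 | Sato: $86,000 | Tam: $227,500 | Petrov: $445,775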